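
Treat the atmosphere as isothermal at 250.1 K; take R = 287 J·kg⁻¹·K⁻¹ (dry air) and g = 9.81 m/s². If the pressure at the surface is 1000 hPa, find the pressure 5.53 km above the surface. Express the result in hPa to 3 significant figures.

P ≈ 470 hPa

Scale height: H = RT/g = 287 × 250.1 / 9.81 = 7316.9 m.
Barometric formula: P = P₀ exp(−z/H).
z/H = 5530.0/7316.9 = 0.75578; exp(−0.75578) = 0.46964.
P = 1000 × 0.46964 = 469.64 hPa.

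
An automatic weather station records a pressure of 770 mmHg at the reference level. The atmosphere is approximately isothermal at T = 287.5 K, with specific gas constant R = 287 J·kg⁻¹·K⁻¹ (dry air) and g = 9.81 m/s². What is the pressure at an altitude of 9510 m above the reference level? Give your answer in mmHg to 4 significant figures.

P ≈ 248.6 mmHg

Scale height: H = RT/g = 287 × 287.5 / 9.81 = 8411.1 m.
Barometric formula: P = P₀ exp(−z/H).
z/H = 9510.0/8411.1 = 1.1306; exp(−1.1306) = 0.32284.
P = 770 × 0.32284 = 248.59 mmHg.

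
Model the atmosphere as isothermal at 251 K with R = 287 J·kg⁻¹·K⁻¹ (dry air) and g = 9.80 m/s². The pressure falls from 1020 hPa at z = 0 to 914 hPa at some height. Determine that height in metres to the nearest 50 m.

Scale height: H = RT/g = 287 × 251 / 9.80 = 7350.7 m.
Invert the barometric formula: z = H ln(P₀/P).
P₀/P = 1020/914 = 1.1160; ln(1.1160) = 0.10975.
z = 7350.7 × 0.10975 = 806.74 m.

z ≈ 800 m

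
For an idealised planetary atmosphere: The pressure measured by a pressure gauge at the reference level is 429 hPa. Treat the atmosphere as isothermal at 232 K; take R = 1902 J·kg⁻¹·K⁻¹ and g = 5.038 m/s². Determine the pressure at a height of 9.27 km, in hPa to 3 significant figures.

Scale height: H = RT/g = 1902 × 232 / 5.038 = 87587 m.
Barometric formula: P = P₀ exp(−z/H).
z/H = 9270.0/87587 = 0.10584; exp(−0.10584) = 0.89957.
P = 429 × 0.89957 = 385.92 hPa.

P ≈ 386 hPa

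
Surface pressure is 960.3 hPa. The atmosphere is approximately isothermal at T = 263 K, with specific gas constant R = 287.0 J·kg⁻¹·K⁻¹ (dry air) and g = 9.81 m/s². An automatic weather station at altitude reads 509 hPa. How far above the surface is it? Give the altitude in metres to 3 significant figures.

Scale height: H = RT/g = 287.0 × 263 / 9.81 = 7694.3 m.
Invert the barometric formula: z = H ln(P₀/P).
P₀/P = 960.3/509 = 1.8866; ln(1.8866) = 0.63478.
z = 7694.3 × 0.63478 = 4884.2 m.

z ≈ 4880 m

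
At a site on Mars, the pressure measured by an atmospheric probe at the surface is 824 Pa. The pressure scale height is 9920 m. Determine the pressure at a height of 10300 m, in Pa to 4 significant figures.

P ≈ 291.7 Pa

Barometric formula: P = P₀ exp(−z/H).
z/H = 10300/9920.0 = 1.0383; exp(−1.0383) = 0.35406.
P = 824 × 0.35406 = 291.75 Pa.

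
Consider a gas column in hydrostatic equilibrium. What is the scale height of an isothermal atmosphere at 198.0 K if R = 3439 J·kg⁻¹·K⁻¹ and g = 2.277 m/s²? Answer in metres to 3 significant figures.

H ≈ 299000 m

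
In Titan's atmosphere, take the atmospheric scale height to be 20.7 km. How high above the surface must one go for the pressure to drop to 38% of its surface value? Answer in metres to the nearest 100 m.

Set P/P₀ = exp(−z/H) = 0.38, so z = −H ln(0.38).
−ln(0.38) = 0.96758; z = 20700 × 0.96758 = 20029 m.

z ≈ 20000 m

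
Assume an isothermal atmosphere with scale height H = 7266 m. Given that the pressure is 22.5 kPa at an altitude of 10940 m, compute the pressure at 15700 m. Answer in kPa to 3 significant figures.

P ≈ 11.7 kPa

Between two levels, P₂ = P₁ exp(−Δz/H) with Δz = z₂ − z₁.
Δz = 15700 − 10940 = 4760.0 m; Δz/H = 4760.0/7266.0 = 0.65511.
P₂ = 22.5 × exp(−0.65511) = 22.5 × 0.51938 = 11.686 kPa.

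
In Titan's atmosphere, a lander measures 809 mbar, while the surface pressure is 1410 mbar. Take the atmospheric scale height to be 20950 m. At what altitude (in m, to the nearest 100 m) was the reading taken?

z ≈ 11600 m

Invert the barometric formula: z = H ln(P₀/P).
P₀/P = 1410/809 = 1.7429; ln(1.7429) = 0.55555.
z = 20950 × 0.55555 = 11639 m.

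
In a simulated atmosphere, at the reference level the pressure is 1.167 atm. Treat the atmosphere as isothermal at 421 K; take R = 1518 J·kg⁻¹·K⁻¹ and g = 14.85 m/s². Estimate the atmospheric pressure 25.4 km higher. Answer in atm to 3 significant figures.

Scale height: H = RT/g = 1518 × 421 / 14.85 = 43036 m.
Barometric formula: P = P₀ exp(−z/H).
z/H = 25400/43036 = 0.59020; exp(−0.59020) = 0.55422.
P = 1.167 × 0.55422 = 0.64677 atm.

P ≈ 0.647 atm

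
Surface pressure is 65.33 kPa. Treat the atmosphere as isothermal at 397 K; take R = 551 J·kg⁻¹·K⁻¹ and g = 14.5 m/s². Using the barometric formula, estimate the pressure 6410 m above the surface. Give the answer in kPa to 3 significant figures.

P ≈ 42.7 kPa

Scale height: H = RT/g = 551 × 397 / 14.5 = 15086 m.
Barometric formula: P = P₀ exp(−z/H).
z/H = 6410.0/15086 = 0.42490; exp(−0.42490) = 0.65384.
P = 65.33 × 0.65384 = 42.715 kPa.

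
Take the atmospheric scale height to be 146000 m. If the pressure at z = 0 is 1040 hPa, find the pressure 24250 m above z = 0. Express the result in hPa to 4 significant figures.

P ≈ 880.8 hPa

Barometric formula: P = P₀ exp(−z/H).
z/H = 24250/146000 = 0.16610; exp(−0.16610) = 0.84696.
P = 1040 × 0.84696 = 880.84 hPa.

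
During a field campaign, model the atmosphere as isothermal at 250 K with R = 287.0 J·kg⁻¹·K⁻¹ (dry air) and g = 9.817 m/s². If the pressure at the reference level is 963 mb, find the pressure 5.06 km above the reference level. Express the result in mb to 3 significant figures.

Scale height: H = RT/g = 287.0 × 250 / 9.817 = 7308.8 m.
Barometric formula: P = P₀ exp(−z/H).
z/H = 5060.0/7308.8 = 0.69232; exp(−0.69232) = 0.50041.
P = 963 × 0.50041 = 481.89 mb.

P ≈ 482 mb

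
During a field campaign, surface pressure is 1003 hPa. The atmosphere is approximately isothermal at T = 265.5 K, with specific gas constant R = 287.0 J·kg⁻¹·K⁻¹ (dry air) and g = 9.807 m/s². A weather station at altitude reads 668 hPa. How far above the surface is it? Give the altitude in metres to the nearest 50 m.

z ≈ 3150 m

Scale height: H = RT/g = 287.0 × 265.5 / 9.807 = 7769.8 m.
Invert the barometric formula: z = H ln(P₀/P).
P₀/P = 1003/668 = 1.5015; ln(1.5015) = 0.40646.
z = 7769.8 × 0.40646 = 3158.1 m.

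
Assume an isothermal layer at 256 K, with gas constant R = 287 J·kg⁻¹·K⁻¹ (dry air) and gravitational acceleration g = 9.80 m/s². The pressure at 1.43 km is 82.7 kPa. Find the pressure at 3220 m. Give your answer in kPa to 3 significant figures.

P ≈ 65.1 kPa

Scale height: H = RT/g = 287 × 256 / 9.80 = 7497.1 m.
Between two levels, P₂ = P₁ exp(−Δz/H) with Δz = z₂ − z₁.
Δz = 3220.0 − 1430.0 = 1790.0 m; Δz/H = 1790.0/7497.1 = 0.23876.
P₂ = 82.7 × exp(−0.23876) = 82.7 × 0.78760 = 65.135 kPa.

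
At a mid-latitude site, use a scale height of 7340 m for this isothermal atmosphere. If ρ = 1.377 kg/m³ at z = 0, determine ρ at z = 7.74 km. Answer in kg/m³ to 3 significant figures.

In an isothermal atmosphere, density decays like pressure: ρ = ρ₀ exp(−z/H).
z/H = 7740.0/7340.0 = 1.0545; exp(−1.0545) = 0.34837.
ρ = 1.377 × 0.34837 = 0.47971 kg/m³.

ρ ≈ 0.480 kg/m³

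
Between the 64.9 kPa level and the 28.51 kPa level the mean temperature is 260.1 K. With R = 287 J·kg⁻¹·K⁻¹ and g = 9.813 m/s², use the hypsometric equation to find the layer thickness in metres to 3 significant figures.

Hypsometric equation: Δz = (R T̄/g) ln(P₁/P₂).
R T̄/g = 287 × 260.1 / 9.813 = 7607.1 m.
ln(64.9/28.51) = ln(2.2764) = 0.82260.
Δz = 7607.1 × 0.82260 = 6257.6 m.

Δz ≈ 6260 m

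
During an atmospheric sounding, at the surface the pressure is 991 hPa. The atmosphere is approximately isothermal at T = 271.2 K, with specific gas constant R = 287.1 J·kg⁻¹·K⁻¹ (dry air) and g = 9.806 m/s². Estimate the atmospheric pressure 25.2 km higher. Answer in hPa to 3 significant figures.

P ≈ 41.5 hPa

Scale height: H = RT/g = 287.1 × 271.2 / 9.806 = 7940.2 m.
Barometric formula: P = P₀ exp(−z/H).
z/H = 25200/7940.2 = 3.1737; exp(−3.1737) = 0.041848.
P = 991 × 0.041848 = 41.471 hPa.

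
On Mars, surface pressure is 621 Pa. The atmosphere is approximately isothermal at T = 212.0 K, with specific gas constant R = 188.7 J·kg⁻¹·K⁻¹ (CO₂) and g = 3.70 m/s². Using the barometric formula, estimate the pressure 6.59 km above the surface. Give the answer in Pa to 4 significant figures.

Scale height: H = RT/g = 188.7 × 212.0 / 3.70 = 10812 m.
Barometric formula: P = P₀ exp(−z/H).
z/H = 6590.0/10812 = 0.60951; exp(−0.60951) = 0.54362.
P = 621 × 0.54362 = 337.59 Pa.

P ≈ 337.6 Pa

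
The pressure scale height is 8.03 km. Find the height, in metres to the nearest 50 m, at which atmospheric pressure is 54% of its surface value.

Set P/P₀ = exp(−z/H) = 0.54, so z = −H ln(0.54).
−ln(0.54) = 0.61619; z = 8030.0 × 0.61619 = 4948.0 m.

z ≈ 4950 m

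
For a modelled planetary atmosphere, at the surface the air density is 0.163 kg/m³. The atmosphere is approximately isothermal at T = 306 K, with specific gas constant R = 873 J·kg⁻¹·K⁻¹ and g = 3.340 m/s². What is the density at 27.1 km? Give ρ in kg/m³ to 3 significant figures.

Scale height: H = RT/g = 873 × 306 / 3.340 = 79981 m.
In an isothermal atmosphere, density decays like pressure: ρ = ρ₀ exp(−z/H).
z/H = 27100/79981 = 0.33883; exp(−0.33883) = 0.71260.
ρ = 0.163 × 0.71260 = 0.11615 kg/m³.

ρ ≈ 0.116 kg/m³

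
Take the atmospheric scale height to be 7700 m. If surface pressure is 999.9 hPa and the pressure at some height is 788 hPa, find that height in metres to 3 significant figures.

Invert the barometric formula: z = H ln(P₀/P).
P₀/P = 999.9/788 = 1.2689; ln(1.2689) = 0.23815.
z = 7700.0 × 0.23815 = 1833.8 m.

z ≈ 1830 m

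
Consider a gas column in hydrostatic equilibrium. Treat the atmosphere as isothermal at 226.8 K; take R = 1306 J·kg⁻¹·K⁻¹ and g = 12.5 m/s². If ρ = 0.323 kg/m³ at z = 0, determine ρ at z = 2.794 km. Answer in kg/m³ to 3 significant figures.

Scale height: H = RT/g = 1306 × 226.8 / 12.5 = 23696 m.
In an isothermal atmosphere, density decays like pressure: ρ = ρ₀ exp(−z/H).
z/H = 2794.0/23696 = 0.11791; exp(−0.11791) = 0.88878.
ρ = 0.323 × 0.88878 = 0.28708 kg/m³.

ρ ≈ 0.287 kg/m³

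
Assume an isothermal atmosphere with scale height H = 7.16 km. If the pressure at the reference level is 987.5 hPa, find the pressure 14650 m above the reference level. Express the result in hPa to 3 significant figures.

Barometric formula: P = P₀ exp(−z/H).
z/H = 14650/7160.0 = 2.0461; exp(−2.0461) = 0.12924.
P = 987.5 × 0.12924 = 127.62 hPa.

P ≈ 128 hPa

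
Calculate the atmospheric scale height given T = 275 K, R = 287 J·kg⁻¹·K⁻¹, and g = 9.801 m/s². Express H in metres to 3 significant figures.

The scale height of an isothermal atmosphere is H = RT/g.
H = 287 × 275 / 9.801 = 78925/9.801 = 8052.7 m.

H ≈ 8050 m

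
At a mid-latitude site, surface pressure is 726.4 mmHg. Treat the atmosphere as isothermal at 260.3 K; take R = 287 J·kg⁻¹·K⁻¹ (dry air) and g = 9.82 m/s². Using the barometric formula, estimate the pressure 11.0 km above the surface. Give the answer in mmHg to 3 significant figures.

P ≈ 171 mmHg

Scale height: H = RT/g = 287 × 260.3 / 9.82 = 7607.5 m.
Barometric formula: P = P₀ exp(−z/H).
z/H = 11000/7607.5 = 1.4459; exp(−1.4459) = 0.23553.
P = 726.4 × 0.23553 = 171.09 mmHg.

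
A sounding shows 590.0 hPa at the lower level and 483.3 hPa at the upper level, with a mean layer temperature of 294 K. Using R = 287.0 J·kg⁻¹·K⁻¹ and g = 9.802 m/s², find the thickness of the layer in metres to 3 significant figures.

Hypsometric equation: Δz = (R T̄/g) ln(P₁/P₂).
R T̄/g = 287.0 × 294 / 9.802 = 8608.2 m.
ln(590.0/483.3) = ln(1.2208) = 0.19951.
Δz = 8608.2 × 0.19951 = 1717.4 m.

Δz ≈ 1720 m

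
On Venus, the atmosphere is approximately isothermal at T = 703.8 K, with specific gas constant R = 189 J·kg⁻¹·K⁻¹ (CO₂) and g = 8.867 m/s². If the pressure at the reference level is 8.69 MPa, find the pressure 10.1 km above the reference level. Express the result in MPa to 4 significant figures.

P ≈ 4.432 MPa

Scale height: H = RT/g = 189 × 703.8 / 8.867 = 15001 m.
Barometric formula: P = P₀ exp(−z/H).
z/H = 10100/15001 = 0.67329; exp(−0.67329) = 0.51003.
P = 8.69 × 0.51003 = 4.4322 MPa.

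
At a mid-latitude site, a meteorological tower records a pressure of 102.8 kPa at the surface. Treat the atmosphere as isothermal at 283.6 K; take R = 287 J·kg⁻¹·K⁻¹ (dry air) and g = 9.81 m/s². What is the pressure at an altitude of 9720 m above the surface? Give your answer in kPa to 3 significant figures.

P ≈ 31.9 kPa

Scale height: H = RT/g = 287 × 283.6 / 9.81 = 8297.0 m.
Barometric formula: P = P₀ exp(−z/H).
z/H = 9720.0/8297.0 = 1.1715; exp(−1.1715) = 0.30990.
P = 102.8 × 0.30990 = 31.858 kPa.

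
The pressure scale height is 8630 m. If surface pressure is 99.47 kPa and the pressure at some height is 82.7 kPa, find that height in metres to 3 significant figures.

Invert the barometric formula: z = H ln(P₀/P).
P₀/P = 99.47/82.7 = 1.2028; ln(1.2028) = 0.18465.
z = 8630.0 × 0.18465 = 1593.5 m.

z ≈ 1590 m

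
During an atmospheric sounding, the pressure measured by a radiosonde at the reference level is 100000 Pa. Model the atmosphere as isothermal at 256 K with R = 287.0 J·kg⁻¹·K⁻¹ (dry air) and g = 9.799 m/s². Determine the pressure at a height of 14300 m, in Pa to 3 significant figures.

P ≈ 14800 Pa

Scale height: H = RT/g = 287.0 × 256 / 9.799 = 7497.9 m.
Barometric formula: P = P₀ exp(−z/H).
z/H = 14300/7497.9 = 1.9072; exp(−1.9072) = 0.14850.
P = 100000 × 0.14850 = 14850 Pa.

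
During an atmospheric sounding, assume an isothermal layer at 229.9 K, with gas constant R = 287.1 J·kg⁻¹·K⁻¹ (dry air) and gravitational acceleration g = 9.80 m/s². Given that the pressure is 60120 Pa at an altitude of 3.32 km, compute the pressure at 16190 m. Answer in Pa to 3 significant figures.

P ≈ 8890 Pa

Scale height: H = RT/g = 287.1 × 229.9 / 9.80 = 6735.1 m.
Between two levels, P₂ = P₁ exp(−Δz/H) with Δz = z₂ − z₁.
Δz = 16190 − 3320.0 = 12870 m; Δz/H = 12870/6735.1 = 1.9109.
P₂ = 60120 × exp(−1.9109) = 60120 × 0.14795 = 8894.8 Pa.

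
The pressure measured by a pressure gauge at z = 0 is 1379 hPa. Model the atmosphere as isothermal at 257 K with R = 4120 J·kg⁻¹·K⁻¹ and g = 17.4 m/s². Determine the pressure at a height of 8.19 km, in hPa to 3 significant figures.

P ≈ 1210 hPa

Scale height: H = RT/g = 4120 × 257 / 17.4 = 60853 m.
Barometric formula: P = P₀ exp(−z/H).
z/H = 8190.0/60853 = 0.13459; exp(−0.13459) = 0.87407.
P = 1379 × 0.87407 = 1205.3 hPa.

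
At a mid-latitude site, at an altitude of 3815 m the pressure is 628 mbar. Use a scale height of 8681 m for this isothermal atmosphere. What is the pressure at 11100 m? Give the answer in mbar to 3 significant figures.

Between two levels, P₂ = P₁ exp(−Δz/H) with Δz = z₂ − z₁.
Δz = 11100 − 3815.0 = 7285.0 m; Δz/H = 7285.0/8681.0 = 0.83919.
P₂ = 628 × exp(−0.83919) = 628 × 0.43206 = 271.33 mbar.

P ≈ 271 mbar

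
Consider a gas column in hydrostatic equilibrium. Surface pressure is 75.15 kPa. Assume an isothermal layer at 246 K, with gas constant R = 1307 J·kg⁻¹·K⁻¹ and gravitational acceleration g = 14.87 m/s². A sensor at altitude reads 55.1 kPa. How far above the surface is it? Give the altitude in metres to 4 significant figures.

z ≈ 6710 m

Scale height: H = RT/g = 1307 × 246 / 14.87 = 21622 m.
Invert the barometric formula: z = H ln(P₀/P).
P₀/P = 75.15/55.1 = 1.3639; ln(1.3639) = 0.31035.
z = 21622 × 0.31035 = 6710.4 m.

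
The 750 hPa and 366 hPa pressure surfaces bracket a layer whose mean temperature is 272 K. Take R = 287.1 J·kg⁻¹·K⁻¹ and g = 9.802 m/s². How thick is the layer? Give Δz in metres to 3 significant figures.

Hypsometric equation: Δz = (R T̄/g) ln(P₁/P₂).
R T̄/g = 287.1 × 272 / 9.802 = 7966.9 m.
ln(750/366) = ln(2.0492) = 0.71745.
Δz = 7966.9 × 0.71745 = 5715.9 m.

Δz ≈ 5720 m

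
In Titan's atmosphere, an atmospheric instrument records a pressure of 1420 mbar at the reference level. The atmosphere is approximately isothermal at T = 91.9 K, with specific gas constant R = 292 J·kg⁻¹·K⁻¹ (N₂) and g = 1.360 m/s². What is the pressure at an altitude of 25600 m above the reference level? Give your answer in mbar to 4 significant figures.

Scale height: H = RT/g = 292 × 91.9 / 1.360 = 19731 m.
Barometric formula: P = P₀ exp(−z/H).
z/H = 25600/19731 = 1.2975; exp(−1.2975) = 0.27321.
P = 1420 × 0.27321 = 387.96 mbar.

P ≈ 388.0 mbar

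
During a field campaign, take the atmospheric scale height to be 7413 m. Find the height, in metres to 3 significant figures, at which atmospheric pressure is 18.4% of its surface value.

z ≈ 12500 m

Set P/P₀ = exp(−z/H) = 0.184, so z = −H ln(0.184).
−ln(0.184) = 1.6928; z = 7413.0 × 1.6928 = 12549 m.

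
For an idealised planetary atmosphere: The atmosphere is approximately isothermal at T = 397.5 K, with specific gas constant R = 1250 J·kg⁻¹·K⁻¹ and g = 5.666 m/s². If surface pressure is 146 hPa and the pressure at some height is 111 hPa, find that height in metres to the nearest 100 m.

Scale height: H = RT/g = 1250 × 397.5 / 5.666 = 87694 m.
Invert the barometric formula: z = H ln(P₀/P).
P₀/P = 146/111 = 1.3153; ln(1.3153) = 0.27406.
z = 87694 × 0.27406 = 24033 m.

z ≈ 24000 m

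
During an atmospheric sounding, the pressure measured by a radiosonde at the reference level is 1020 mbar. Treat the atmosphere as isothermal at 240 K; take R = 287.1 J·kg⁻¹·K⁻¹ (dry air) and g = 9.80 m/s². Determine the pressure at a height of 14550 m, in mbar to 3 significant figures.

P ≈ 129 mbar

Scale height: H = RT/g = 287.1 × 240 / 9.80 = 7031.0 m.
Barometric formula: P = P₀ exp(−z/H).
z/H = 14550/7031.0 = 2.0694; exp(−2.0694) = 0.12626.
P = 1020 × 0.12626 = 128.79 mbar.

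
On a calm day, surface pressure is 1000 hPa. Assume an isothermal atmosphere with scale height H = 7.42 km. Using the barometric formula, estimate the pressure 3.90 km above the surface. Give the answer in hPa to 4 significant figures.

P ≈ 591.2 hPa

Barometric formula: P = P₀ exp(−z/H).
z/H = 3900.0/7420.0 = 0.52561; exp(−0.52561) = 0.59119.
P = 1000 × 0.59119 = 591.19 hPa.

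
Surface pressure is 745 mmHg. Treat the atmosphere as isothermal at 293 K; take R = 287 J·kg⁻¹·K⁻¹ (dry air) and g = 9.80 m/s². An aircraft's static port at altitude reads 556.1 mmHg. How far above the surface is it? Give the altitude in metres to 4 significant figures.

z ≈ 2509 m

Scale height: H = RT/g = 287 × 293 / 9.80 = 8580.7 m.
Invert the barometric formula: z = H ln(P₀/P).
P₀/P = 745/556.1 = 1.3397; ln(1.3397) = 0.29245.
z = 8580.7 × 0.29245 = 2509.4 m.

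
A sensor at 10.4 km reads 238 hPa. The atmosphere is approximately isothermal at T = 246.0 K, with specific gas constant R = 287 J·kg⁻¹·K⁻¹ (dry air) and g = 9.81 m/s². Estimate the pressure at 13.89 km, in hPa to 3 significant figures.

P ≈ 147 hPa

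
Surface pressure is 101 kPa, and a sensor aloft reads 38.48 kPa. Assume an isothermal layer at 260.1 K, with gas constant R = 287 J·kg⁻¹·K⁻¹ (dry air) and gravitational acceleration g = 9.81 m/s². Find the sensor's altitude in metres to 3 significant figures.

z ≈ 7340 m

Scale height: H = RT/g = 287 × 260.1 / 9.81 = 7609.4 m.
Invert the barometric formula: z = H ln(P₀/P).
P₀/P = 101/38.48 = 2.6247; ln(2.6247) = 0.96497.
z = 7609.4 × 0.96497 = 7342.8 m.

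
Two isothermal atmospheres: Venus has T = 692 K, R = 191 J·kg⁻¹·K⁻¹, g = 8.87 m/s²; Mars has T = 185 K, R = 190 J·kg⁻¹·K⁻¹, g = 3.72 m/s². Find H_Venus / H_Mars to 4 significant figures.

H = RT/g for each body.
H_Venus = 191 × 692 / 8.87 = 14901 m.
H_Mars = 190 × 185 / 3.72 = 9448.9 m.
H_Venus/H_Mars = 14901/9448.9 = 1.5770.

H_Venus/H_Mars ≈ 1.577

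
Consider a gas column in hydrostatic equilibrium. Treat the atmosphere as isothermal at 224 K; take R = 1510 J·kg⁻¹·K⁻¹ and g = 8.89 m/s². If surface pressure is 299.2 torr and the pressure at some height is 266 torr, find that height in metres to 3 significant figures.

z ≈ 4470 m

Scale height: H = RT/g = 1510 × 224 / 8.89 = 38047 m.
Invert the barometric formula: z = H ln(P₀/P).
P₀/P = 299.2/266 = 1.1248; ln(1.1248) = 0.11761.
z = 38047 × 0.11761 = 4474.7 m.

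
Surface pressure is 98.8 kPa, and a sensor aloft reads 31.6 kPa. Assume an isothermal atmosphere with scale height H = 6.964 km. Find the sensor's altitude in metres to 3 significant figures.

z ≈ 7940 m

Invert the barometric formula: z = H ln(P₀/P).
P₀/P = 98.8/31.6 = 3.1266; ln(3.1266) = 1.1399.
z = 6964.0 × 1.1399 = 7938.3 m.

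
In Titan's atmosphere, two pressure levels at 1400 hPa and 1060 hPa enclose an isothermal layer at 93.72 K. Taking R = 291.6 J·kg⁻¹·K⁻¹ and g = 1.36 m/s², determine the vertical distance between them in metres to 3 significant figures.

Δz ≈ 5590 m

Hypsometric equation: Δz = (R T̄/g) ln(P₁/P₂).
R T̄/g = 291.6 × 93.72 / 1.36 = 20095 m.
ln(1400/1060) = ln(1.3208) = 0.27824.
Δz = 20095 × 0.27824 = 5591.2 m.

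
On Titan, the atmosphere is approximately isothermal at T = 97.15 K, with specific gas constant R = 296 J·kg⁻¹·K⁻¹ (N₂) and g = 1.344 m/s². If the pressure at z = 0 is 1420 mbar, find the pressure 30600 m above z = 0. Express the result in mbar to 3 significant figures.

Scale height: H = RT/g = 296 × 97.15 / 1.344 = 21396 m.
Barometric formula: P = P₀ exp(−z/H).
z/H = 30600/21396 = 1.4302; exp(−1.4302) = 0.23926.
P = 1420 × 0.23926 = 339.75 mbar.

P ≈ 340 mbar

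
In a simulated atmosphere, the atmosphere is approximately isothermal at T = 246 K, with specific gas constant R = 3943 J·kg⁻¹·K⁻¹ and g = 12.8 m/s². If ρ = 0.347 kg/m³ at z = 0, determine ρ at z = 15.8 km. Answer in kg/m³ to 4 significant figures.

Scale height: H = RT/g = 3943 × 246 / 12.8 = 75780 m.
In an isothermal atmosphere, density decays like pressure: ρ = ρ₀ exp(−z/H).
z/H = 15800/75780 = 0.20850; exp(−0.20850) = 0.81180.
ρ = 0.347 × 0.81180 = 0.28169 kg/m³.

ρ ≈ 0.2817 kg/m³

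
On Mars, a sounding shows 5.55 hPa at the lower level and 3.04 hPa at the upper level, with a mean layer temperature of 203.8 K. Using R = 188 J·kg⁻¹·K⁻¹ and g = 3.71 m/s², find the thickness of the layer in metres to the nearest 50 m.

Hypsometric equation: Δz = (R T̄/g) ln(P₁/P₂).
R T̄/g = 188 × 203.8 / 3.71 = 10327 m.
ln(5.55/3.04) = ln(1.8257) = 0.60196.
Δz = 10327 × 0.60196 = 6216.4 m.

Δz ≈ 6200 m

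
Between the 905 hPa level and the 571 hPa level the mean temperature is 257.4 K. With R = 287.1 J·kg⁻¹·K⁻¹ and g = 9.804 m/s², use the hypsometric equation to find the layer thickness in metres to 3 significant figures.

Hypsometric equation: Δz = (R T̄/g) ln(P₁/P₂).
R T̄/g = 287.1 × 257.4 / 9.804 = 7537.7 m.
ln(905/571) = ln(1.5849) = 0.46052.
Δz = 7537.7 × 0.46052 = 3471.3 m.

Δz ≈ 3470 m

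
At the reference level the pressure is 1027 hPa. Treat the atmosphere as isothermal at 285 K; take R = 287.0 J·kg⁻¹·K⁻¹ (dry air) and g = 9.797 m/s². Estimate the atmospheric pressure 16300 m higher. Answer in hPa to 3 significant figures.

Scale height: H = RT/g = 287.0 × 285 / 9.797 = 8349.0 m.
Barometric formula: P = P₀ exp(−z/H).
z/H = 16300/8349.0 = 1.9523; exp(−1.9523) = 0.14195.
P = 1027 × 0.14195 = 145.78 hPa.

P ≈ 146 hPa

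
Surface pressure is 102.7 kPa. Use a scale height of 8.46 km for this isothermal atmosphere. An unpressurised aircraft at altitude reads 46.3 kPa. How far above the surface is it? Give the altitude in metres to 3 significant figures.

z ≈ 6740 m

Invert the barometric formula: z = H ln(P₀/P).
P₀/P = 102.7/46.3 = 2.2181; ln(2.2181) = 0.79665.
z = 8460.0 × 0.79665 = 6739.7 m.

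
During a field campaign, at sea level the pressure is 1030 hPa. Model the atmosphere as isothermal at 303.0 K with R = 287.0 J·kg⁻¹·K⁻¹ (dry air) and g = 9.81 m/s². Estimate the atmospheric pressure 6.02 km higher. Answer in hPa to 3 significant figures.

P ≈ 522 hPa

Scale height: H = RT/g = 287.0 × 303.0 / 9.81 = 8864.5 m.
Barometric formula: P = P₀ exp(−z/H).
z/H = 6020.0/8864.5 = 0.67911; exp(−0.67911) = 0.50707.
P = 1030 × 0.50707 = 522.28 hPa.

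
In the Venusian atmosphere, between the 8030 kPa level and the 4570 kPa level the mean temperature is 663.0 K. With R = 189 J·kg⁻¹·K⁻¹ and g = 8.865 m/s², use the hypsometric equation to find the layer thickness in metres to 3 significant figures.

Δz ≈ 7970 m

Hypsometric equation: Δz = (R T̄/g) ln(P₁/P₂).
R T̄/g = 189 × 663.0 / 8.865 = 14135 m.
ln(8030/4570) = ln(1.7571) = 0.56366.
Δz = 14135 × 0.56366 = 7967.3 m.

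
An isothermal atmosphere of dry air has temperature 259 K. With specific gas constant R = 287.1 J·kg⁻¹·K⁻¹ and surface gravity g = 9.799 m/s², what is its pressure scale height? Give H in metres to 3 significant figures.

H ≈ 7590 m

The scale height of an isothermal atmosphere is H = RT/g.
H = 287.1 × 259 / 9.799 = 74359/9.799 = 7588.4 m.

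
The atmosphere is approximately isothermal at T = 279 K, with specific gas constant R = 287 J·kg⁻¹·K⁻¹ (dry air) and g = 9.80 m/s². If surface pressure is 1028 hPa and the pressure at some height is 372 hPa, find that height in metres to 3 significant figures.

Scale height: H = RT/g = 287 × 279 / 9.80 = 8170.7 m.
Invert the barometric formula: z = H ln(P₀/P).
P₀/P = 1028/372 = 2.7634; ln(2.7634) = 1.0165.
z = 8170.7 × 1.0165 = 8305.5 m.

z ≈ 8310 m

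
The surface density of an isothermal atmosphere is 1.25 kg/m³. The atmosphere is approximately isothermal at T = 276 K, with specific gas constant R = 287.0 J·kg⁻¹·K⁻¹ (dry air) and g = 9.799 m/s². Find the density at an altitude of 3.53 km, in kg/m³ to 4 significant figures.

ρ ≈ 0.8077 kg/m³

Scale height: H = RT/g = 287.0 × 276 / 9.799 = 8083.7 m.
In an isothermal atmosphere, density decays like pressure: ρ = ρ₀ exp(−z/H).
z/H = 3530.0/8083.7 = 0.43668; exp(−0.43668) = 0.64618.
ρ = 1.25 × 0.64618 = 0.80773 kg/m³.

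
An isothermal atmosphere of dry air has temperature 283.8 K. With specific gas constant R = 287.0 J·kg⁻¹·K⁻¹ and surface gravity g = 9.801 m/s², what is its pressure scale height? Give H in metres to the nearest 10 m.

H ≈ 8310 m

The scale height of an isothermal atmosphere is H = RT/g.
H = 287.0 × 283.8 / 9.801 = 81451/9.801 = 8310.5 m.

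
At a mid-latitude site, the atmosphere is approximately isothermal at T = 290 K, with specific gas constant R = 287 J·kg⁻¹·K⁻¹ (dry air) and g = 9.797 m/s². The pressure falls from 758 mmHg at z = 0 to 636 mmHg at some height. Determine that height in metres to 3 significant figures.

z ≈ 1490 m

Scale height: H = RT/g = 287 × 290 / 9.797 = 8495.5 m.
Invert the barometric formula: z = H ln(P₀/P).
P₀/P = 758/636 = 1.1918; ln(1.1918) = 0.17546.
z = 8495.5 × 0.17546 = 1490.6 m.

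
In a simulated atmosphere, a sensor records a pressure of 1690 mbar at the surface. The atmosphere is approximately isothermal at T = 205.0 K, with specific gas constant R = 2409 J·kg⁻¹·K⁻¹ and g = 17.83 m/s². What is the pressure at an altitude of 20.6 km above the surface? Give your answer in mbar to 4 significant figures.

P ≈ 803.3 mbar

Scale height: H = RT/g = 2409 × 205.0 / 17.83 = 27697 m.
Barometric formula: P = P₀ exp(−z/H).
z/H = 20600/27697 = 0.74376; exp(−0.74376) = 0.47532.
P = 1690 × 0.47532 = 803.29 mbar.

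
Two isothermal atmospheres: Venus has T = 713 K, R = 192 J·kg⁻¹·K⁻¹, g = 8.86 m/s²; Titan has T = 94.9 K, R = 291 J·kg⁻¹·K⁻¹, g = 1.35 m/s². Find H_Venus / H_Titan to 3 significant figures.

H = RT/g for each body.
H_Venus = 192 × 713 / 8.86 = 15451 m.
H_Titan = 291 × 94.9 / 1.35 = 20456 m.
H_Venus/H_Titan = 15451/20456 = 0.75533.

H_Venus/H_Titan ≈ 0.755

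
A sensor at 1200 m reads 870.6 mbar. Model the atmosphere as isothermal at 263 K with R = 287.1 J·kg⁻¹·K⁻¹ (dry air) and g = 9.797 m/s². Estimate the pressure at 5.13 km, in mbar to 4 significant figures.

Scale height: H = RT/g = 287.1 × 263 / 9.797 = 7707.2 m.
Between two levels, P₂ = P₁ exp(−Δz/H) with Δz = z₂ − z₁.
Δz = 5130.0 − 1200.0 = 3930.0 m; Δz/H = 3930.0/7707.2 = 0.50991.
P₂ = 870.6 × exp(−0.50991) = 870.6 × 0.60055 = 522.84 mbar.

P ≈ 522.8 mbar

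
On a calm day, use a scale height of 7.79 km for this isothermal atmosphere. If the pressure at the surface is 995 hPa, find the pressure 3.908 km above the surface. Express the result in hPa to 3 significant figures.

Barometric formula: P = P₀ exp(−z/H).
z/H = 3908.0/7790.0 = 0.50167; exp(−0.50167) = 0.60552.
P = 995 × 0.60552 = 602.49 hPa.

P ≈ 602 hPa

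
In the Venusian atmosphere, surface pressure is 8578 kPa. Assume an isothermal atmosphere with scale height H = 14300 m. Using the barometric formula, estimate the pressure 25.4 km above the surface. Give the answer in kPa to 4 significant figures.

P ≈ 1452 kPa

Barometric formula: P = P₀ exp(−z/H).
z/H = 25400/14300 = 1.7762; exp(−1.7762) = 0.16928.
P = 8578 × 0.16928 = 1452.1 kPa.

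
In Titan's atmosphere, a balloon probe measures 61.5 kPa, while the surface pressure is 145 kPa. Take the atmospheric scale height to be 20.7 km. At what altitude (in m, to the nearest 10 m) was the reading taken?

Invert the barometric formula: z = H ln(P₀/P).
P₀/P = 145/61.5 = 2.3577; ln(2.3577) = 0.85769.
z = 20700 × 0.85769 = 17754 m.

z ≈ 17750 m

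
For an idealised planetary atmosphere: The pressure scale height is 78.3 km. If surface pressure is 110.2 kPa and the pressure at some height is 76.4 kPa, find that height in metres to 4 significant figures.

z ≈ 28680 m

Invert the barometric formula: z = H ln(P₀/P).
P₀/P = 110.2/76.4 = 1.4424; ln(1.4424) = 0.36631.
z = 78300 × 0.36631 = 28682 m.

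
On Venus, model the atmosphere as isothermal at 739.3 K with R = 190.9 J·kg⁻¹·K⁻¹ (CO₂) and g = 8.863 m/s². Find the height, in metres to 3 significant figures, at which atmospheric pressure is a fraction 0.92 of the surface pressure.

z ≈ 1330 m

Scale height: H = RT/g = 190.9 × 739.3 / 8.863 = 15924 m.
Set P/P₀ = exp(−z/H) = 0.92, so z = −H ln(0.92).
−ln(0.92) = 0.083382; z = 15924 × 0.083382 = 1327.8 m.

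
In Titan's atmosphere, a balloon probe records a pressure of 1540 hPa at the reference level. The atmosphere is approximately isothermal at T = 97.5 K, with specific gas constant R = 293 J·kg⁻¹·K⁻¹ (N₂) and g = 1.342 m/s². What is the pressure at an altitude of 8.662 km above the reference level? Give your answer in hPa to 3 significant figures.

P ≈ 1030 hPa

Scale height: H = RT/g = 293 × 97.5 / 1.342 = 21287 m.
Barometric formula: P = P₀ exp(−z/H).
z/H = 8662.0/21287 = 0.40692; exp(−0.40692) = 0.66570.
P = 1540 × 0.66570 = 1025.2 hPa.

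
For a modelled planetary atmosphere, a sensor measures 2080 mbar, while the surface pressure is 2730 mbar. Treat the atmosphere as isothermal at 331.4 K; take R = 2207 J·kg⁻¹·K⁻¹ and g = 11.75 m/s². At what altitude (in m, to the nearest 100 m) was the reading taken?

z ≈ 16900 m

Scale height: H = RT/g = 2207 × 331.4 / 11.75 = 62247 m.
Invert the barometric formula: z = H ln(P₀/P).
P₀/P = 2730/2080 = 1.3125; ln(1.3125) = 0.27193.
z = 62247 × 0.27193 = 16927 m.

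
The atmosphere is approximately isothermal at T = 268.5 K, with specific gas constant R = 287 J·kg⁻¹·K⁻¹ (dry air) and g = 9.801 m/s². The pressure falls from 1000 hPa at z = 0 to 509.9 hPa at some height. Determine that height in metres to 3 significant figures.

Scale height: H = RT/g = 287 × 268.5 / 9.801 = 7862.4 m.
Invert the barometric formula: z = H ln(P₀/P).
P₀/P = 1000/509.9 = 1.9612; ln(1.9612) = 0.67356.
z = 7862.4 × 0.67356 = 5295.8 m.

z ≈ 5300 m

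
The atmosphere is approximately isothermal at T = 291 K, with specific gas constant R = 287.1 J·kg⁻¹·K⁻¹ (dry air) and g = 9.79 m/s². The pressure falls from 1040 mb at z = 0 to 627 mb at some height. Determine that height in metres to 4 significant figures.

z ≈ 4318 m

Scale height: H = RT/g = 287.1 × 291 / 9.79 = 8533.8 m.
Invert the barometric formula: z = H ln(P₀/P).
P₀/P = 1040/627 = 1.6587; ln(1.6587) = 0.50603.
z = 8533.8 × 0.50603 = 4318.4 m.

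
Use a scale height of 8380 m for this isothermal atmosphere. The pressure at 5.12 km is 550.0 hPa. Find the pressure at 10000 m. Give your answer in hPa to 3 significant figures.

Between two levels, P₂ = P₁ exp(−Δz/H) with Δz = z₂ − z₁.
Δz = 10000 − 5120.0 = 4880.0 m; Δz/H = 4880.0/8380.0 = 0.58234.
P₂ = 550.0 × exp(−0.58234) = 550.0 × 0.55859 = 307.22 hPa.

P ≈ 307 hPa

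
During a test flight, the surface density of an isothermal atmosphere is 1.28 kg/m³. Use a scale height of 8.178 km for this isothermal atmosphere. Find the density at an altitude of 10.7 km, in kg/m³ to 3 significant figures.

ρ ≈ 0.346 kg/m³

In an isothermal atmosphere, density decays like pressure: ρ = ρ₀ exp(−z/H).
z/H = 10700/8178.0 = 1.3084; exp(−1.3084) = 0.27025.
ρ = 1.28 × 0.27025 = 0.34592 kg/m³.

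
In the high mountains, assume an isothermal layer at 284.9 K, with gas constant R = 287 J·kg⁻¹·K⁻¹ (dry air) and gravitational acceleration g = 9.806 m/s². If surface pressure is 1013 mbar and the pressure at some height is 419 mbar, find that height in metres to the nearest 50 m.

z ≈ 7350 m

Scale height: H = RT/g = 287 × 284.9 / 9.806 = 8338.4 m.
Invert the barometric formula: z = H ln(P₀/P).
P₀/P = 1013/419 = 2.4177; ln(2.4177) = 0.88282.
z = 8338.4 × 0.88282 = 7361.3 m.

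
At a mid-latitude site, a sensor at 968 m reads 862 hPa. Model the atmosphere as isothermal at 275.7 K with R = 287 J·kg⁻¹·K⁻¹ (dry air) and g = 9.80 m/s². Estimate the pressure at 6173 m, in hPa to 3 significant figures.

Scale height: H = RT/g = 287 × 275.7 / 9.80 = 8074.1 m.
Between two levels, P₂ = P₁ exp(−Δz/H) with Δz = z₂ − z₁.
Δz = 6173.0 − 968.00 = 5205.0 m; Δz/H = 5205.0/8074.1 = 0.64465.
P₂ = 862 × exp(−0.64465) = 862 × 0.52485 = 452.42 hPa.

P ≈ 452 hPa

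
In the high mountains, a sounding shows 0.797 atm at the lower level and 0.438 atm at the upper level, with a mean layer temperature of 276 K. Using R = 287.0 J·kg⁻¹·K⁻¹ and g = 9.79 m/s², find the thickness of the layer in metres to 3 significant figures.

Hypsometric equation: Δz = (R T̄/g) ln(P₁/P₂).
R T̄/g = 287.0 × 276 / 9.79 = 8091.1 m.
ln(0.797/0.438) = ln(1.8196) = 0.59862.
Δz = 8091.1 × 0.59862 = 4843.5 m.

Δz ≈ 4840 m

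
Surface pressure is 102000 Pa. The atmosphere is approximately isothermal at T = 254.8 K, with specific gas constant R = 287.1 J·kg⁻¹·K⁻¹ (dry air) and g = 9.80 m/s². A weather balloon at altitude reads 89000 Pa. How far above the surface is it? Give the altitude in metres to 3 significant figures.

Scale height: H = RT/g = 287.1 × 254.8 / 9.80 = 7464.6 m.
Invert the barometric formula: z = H ln(P₀/P).
P₀/P = 102000/89000 = 1.1461; ln(1.1461) = 0.13636.
z = 7464.6 × 0.13636 = 1017.9 m.

z ≈ 1020 m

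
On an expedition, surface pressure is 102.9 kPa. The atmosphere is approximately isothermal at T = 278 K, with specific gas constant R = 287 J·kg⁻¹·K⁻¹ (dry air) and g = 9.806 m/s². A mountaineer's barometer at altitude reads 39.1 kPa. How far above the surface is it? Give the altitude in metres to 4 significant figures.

z ≈ 7873 m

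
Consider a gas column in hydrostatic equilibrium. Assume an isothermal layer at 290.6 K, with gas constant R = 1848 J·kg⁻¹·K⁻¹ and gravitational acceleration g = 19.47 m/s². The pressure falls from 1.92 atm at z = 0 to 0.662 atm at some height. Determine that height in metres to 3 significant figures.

z ≈ 29400 m

Scale height: H = RT/g = 1848 × 290.6 / 19.47 = 27582 m.
Invert the barometric formula: z = H ln(P₀/P).
P₀/P = 1.92/0.662 = 2.9003; ln(2.9003) = 1.0648.
z = 27582 × 1.0648 = 29369 m.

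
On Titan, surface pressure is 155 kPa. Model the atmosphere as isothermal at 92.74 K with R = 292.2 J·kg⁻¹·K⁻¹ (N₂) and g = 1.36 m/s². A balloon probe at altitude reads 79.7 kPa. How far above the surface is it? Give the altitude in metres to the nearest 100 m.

Scale height: H = RT/g = 292.2 × 92.74 / 1.36 = 19925 m.
Invert the barometric formula: z = H ln(P₀/P).
P₀/P = 155/79.7 = 1.9448; ln(1.9448) = 0.66516.
z = 19925 × 0.66516 = 13253 m.

z ≈ 13300 m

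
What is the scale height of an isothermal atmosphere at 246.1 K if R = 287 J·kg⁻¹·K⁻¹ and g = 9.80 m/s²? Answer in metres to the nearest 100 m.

H ≈ 7200 m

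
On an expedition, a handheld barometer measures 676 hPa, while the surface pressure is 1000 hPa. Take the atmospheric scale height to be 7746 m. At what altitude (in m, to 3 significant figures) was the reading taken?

z ≈ 3030 m

Invert the barometric formula: z = H ln(P₀/P).
P₀/P = 1000/676 = 1.4793; ln(1.4793) = 0.39157.
z = 7746.0 × 0.39157 = 3033.1 m.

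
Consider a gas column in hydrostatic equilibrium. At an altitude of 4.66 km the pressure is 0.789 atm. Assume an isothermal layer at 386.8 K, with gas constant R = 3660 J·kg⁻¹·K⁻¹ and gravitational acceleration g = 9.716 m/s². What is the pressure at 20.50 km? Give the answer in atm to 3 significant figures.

Scale height: H = RT/g = 3660 × 386.8 / 9.716 = 145710 m.
Between two levels, P₂ = P₁ exp(−Δz/H) with Δz = z₂ − z₁.
Δz = 20500 − 4660.0 = 15840 m; Δz/H = 15840/145710 = 0.10871.
P₂ = 0.789 × exp(−0.10871) = 0.789 × 0.89699 = 0.70773 atm.

P ≈ 0.708 atm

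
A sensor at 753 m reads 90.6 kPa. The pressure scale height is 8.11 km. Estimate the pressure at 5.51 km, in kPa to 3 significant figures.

Between two levels, P₂ = P₁ exp(−Δz/H) with Δz = z₂ − z₁.
Δz = 5510.0 − 753.00 = 4757.0 m; Δz/H = 4757.0/8110.0 = 0.58656.
P₂ = 90.6 × exp(−0.58656) = 90.6 × 0.55624 = 50.395 kPa.

P ≈ 50.4 kPa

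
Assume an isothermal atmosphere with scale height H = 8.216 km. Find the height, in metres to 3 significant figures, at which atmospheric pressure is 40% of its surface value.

z ≈ 7530 m

Set P/P₀ = exp(−z/H) = 0.4, so z = −H ln(0.4).
−ln(0.4) = 0.91629; z = 8216.0 × 0.91629 = 7528.2 m.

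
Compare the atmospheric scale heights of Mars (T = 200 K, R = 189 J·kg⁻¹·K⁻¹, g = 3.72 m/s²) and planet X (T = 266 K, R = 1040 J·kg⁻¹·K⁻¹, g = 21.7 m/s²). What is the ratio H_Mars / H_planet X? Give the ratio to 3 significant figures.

H_Mars/H_planet X ≈ 0.797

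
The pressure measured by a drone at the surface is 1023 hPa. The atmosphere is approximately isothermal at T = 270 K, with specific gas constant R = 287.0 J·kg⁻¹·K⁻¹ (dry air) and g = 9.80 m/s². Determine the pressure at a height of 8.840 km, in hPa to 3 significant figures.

P ≈ 334 hPa

Scale height: H = RT/g = 287.0 × 270 / 9.80 = 7907.1 m.
Barometric formula: P = P₀ exp(−z/H).
z/H = 8840.0/7907.1 = 1.1180; exp(−1.1180) = 0.32693.
P = 1023 × 0.32693 = 334.45 hPa.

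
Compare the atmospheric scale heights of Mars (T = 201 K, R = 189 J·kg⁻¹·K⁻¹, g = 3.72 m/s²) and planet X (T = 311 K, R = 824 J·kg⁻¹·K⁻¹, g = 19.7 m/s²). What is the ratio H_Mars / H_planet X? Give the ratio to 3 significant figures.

H_Mars/H_planet X ≈ 0.785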